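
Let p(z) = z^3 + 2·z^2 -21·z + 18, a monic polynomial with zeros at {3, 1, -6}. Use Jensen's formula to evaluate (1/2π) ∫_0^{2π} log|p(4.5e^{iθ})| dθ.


Zeros: -6, 1, 3; r = 4.5.
Inside |z| < r: 1, 3. Outside (|z| ≥ r): -6.
p(0) = 18, so log|p(0)| = log(18) = 2.8904.
Apply Jensen: I(r) = log|p(0)| + Σ_k log(r/|z_k|), summed over zeros inside |z| < r.
  log(r/|z_k|) for z_k = 3: log(4.5/3) = 0.4055
  log(r/|z_k|) for z_k = 1: log(4.5/1) = 1.5041
  Outside zeros (-6) contribute nothing to the Jensen sum.
Sum over inside zeros: 1.9095.
I(r) = log|p(0)| + (inside sum) = 2.8904 + 1.9095 = 4.7999.
Note: since some zeros are outside |z| ≤ r, the simplified n·log(r) form does NOT apply — only the inside zeros contribute.

I(r) ≈ 4.7999.


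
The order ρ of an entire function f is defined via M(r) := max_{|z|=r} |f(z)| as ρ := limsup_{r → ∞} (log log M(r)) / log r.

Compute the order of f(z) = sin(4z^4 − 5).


Write sin(w) = (e^{iw} ± e^{−iw})/(2 or 2i), so |sin(w)| ≤ e^{|w|}. With w = 4z^4 − 5, |w| ≤ 4r^4 + 5 on |z|=r, giving M(r) ≤ e^{4r^4 + 5} and ρ ≤ 4. For the lower bound, choose z on |z|=r with 4z^4 purely imaginary of modulus 4r^4; then |sin(4z^4 − 5)| grows like e^{4r^4}/2, so ρ ≥ 4. Hence ρ = 4.
Therefore ρ = 4.

Order ρ = 4.


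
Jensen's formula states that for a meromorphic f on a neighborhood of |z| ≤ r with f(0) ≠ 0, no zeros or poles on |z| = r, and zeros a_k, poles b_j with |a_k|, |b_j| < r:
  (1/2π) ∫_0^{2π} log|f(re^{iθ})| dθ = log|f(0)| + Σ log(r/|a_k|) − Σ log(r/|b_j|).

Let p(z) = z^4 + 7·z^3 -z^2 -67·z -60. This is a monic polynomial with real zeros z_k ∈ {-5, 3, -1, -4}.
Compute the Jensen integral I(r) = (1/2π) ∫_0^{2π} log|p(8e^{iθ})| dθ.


Zeros: -5, -4, -1, 3; r = 8.
Inside |z| < r: -5, -4, -1, 3. Outside (|z| ≥ r): ∅.
p(0) = -60, so log|p(0)| = log(60) = 4.0943.
Apply Jensen: I(r) = log|p(0)| + Σ_k log(r/|z_k|), summed over zeros inside |z| < r.
  log(r/|z_k|) for z_k = -5: log(8/5) = 0.4700
  log(r/|z_k|) for z_k = 3: log(8/3) = 0.9808
  log(r/|z_k|) for z_k = -1: log(8/1) = 2.0794
  log(r/|z_k|) for z_k = -4: log(8/4) = 0.6931
Sum over inside zeros: 4.2234.
I(r) = log|p(0)| + (inside sum) = 4.0943 + 4.2234 = 8.3178.
Closed form (all zeros inside, monic): I(r) = n·log(r) = 4·log(8) = 8.3178. ✓

I(r) ≈ 8.3178.


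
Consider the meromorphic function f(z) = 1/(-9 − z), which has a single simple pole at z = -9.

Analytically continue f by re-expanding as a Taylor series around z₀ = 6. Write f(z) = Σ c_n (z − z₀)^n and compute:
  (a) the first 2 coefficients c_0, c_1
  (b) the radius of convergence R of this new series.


Let w = z − z₀, so z = z₀ + w.
Then -9 − z = -9 − (z₀ + w) = (-9 − z₀) − w = -15 − w.
f(z) = 1/(-15 − w) = (1/(-15)) · 1/(1 − w/(-15)) = Σ_{n≥0} w^n / (-15)^(n+1).
So c_n = 1/(-15)^(n+1):
  c_0 = 1/(-15)^1 = -1/15.
  c_1 = 1/(-15)^2 = 1/225.
The series is valid for |w/d| < 1, i.e. |z − z₀| < |d|.
Radius of convergence: R = |-9 − z₀| = |-15| = 15 (distance from z₀ to the singularity z = -9).

c_0 = -1/15, c_1 = 1/225; R = 15.


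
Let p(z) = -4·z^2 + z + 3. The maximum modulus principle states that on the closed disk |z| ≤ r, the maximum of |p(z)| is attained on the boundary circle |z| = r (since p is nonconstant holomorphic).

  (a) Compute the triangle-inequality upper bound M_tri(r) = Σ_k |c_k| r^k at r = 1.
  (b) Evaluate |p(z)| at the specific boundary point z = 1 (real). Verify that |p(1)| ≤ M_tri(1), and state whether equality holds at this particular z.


Coefficients: c_0 = 3, c_1 = 1, c_2 = -4. Radius r = 1.
Part (a). Triangle bound: M_tri(r) = Σ_k |c_k| r^k
  = |3|·1^0 + |1|·1^1 + |-4|·1^2
  = 3 + 1 + 4 = 8.
This bounds M(r) := max_{|z|=r} |p(z)| from above; equality holds iff all terms c_k z^k can be made to align in phase at a single z on |z|=r.
Part (b). At z = 1 (real, on the circle |z| = r):
  p(1) = (3)·1^0 + (1)·1^1 + (-4)·1^2 = 0.
  |p(1)| = 0.
Check: |p(1)| = 0 ≤ 8 = M_tri(1). ✓ Equality does not hold at z = 1 (the coefficients have mixed signs, so the terms do not all align in phase there).

M_tri(1) = 8; |p(1)| = 0; equality at z=1: no.


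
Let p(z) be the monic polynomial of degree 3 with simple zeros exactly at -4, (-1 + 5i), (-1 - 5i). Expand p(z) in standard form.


The polynomial is p(z) = ∏_{α ∈ S} (z − α), where S = {-4, (-1 + 5i), (-1 - 5i)}.
Expanding the product yields: p(z) = z^3 + 6·z^2 + 34·z + 104.
Note conjugate pairs combine to real quadratics: (z − (-1+5i))(z − (-1−5i)) = z² + 2z + 26.
The resulting polynomial has degree 3 and real coefficients as required.

p(z) = z^3 + 6·z^2 + 34·z + 104.


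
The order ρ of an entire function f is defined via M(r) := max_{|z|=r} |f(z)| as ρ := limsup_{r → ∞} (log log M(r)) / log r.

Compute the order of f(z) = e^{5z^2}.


|e^{5z^2}| = e^{Re(5·z^2) + 0} ≤ e^{5|z|^2 + 0} = e^{5r^2 + 0} on |z| = r, so ρ ≤ 2. Choosing z on |z|=r so that 5·z^2 is real positive (always possible by picking arg z appropriately) gives |f(z)| = e^{5r^2 + 0}, matching the bound. The additive constant 0 does not affect log log M(r) ~ 2·log r. Hence ρ = 2.
Therefore ρ = 2.

Order ρ = 2.


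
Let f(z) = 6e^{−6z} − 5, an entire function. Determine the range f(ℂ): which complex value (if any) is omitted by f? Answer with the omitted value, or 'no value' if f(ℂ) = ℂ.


Little Picard bounds the complement of f(ℂ) to at most one point.
e^{−6z} is never zero on ℂ, so 6·e^{−6z} takes every value in ℂ ∖ {0}. Adding -5 shifts the range to ℂ ∖ {-5}. Thus f omits exactly the value -5.

Omitted value: -5.


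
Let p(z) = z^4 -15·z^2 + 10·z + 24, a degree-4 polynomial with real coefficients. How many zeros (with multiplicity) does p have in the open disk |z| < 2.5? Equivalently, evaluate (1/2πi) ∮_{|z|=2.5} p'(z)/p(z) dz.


The zeros of p are: 3, 2, -1, -4.
Their magnitudes are: 3, 2, 1, 4.
Zeros with |z| < R = 2.5: 2, -1.
Count = 2.
By the argument principle, (1/2πi) ∮_{|z|=R} p'(z)/p(z) dz equals exactly this count.

Number of zeros inside |z| < 2.5: 2.


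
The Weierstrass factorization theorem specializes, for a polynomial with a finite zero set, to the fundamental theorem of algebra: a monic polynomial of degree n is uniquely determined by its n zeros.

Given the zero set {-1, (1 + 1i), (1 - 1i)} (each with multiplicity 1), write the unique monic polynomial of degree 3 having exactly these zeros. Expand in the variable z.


The polynomial is p(z) = ∏_{α ∈ S} (z − α), where S = {-1, (1 + 1i), (1 - 1i)}.
Expanding the product yields: p(z) = z^3 -z^2 + 2.
Note conjugate pairs combine to real quadratics: (z − (1+1i))(z − (1−1i)) = z² − 2z + 2.
The resulting polynomial has degree 3 and real coefficients as required.

p(z) = z^3 -z^2 + 2.


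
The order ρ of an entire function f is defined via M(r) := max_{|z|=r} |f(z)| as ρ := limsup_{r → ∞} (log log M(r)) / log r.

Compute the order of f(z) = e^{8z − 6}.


|e^{8z − 6}| = e^{Re(8·z) + -6} ≤ e^{8|z|^1 + -6} = e^{8r^1 + -6} on |z| = r, so ρ ≤ 1. Choosing z on |z|=r so that 8·z is real positive (always possible by picking arg z appropriately) gives |f(z)| = e^{8r^1 + -6}, matching the bound. The additive constant -6 does not affect log log M(r) ~ 1·log r. Hence ρ = 1.
Therefore ρ = 1.

Order ρ = 1.


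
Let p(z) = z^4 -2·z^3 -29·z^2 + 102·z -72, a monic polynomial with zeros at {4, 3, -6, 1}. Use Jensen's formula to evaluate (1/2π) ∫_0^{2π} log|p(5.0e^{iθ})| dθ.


Zeros: -6, 1, 3, 4; r = 5.0.
Inside |z| < r: 1, 3, 4. Outside (|z| ≥ r): -6.
p(0) = -72, so log|p(0)| = log(72) = 4.2767.
Apply Jensen: I(r) = log|p(0)| + Σ_k log(r/|z_k|), summed over zeros inside |z| < r.
  log(r/|z_k|) for z_k = 4: log(5.0/4) = 0.2231
  log(r/|z_k|) for z_k = 3: log(5.0/3) = 0.5108
  log(r/|z_k|) for z_k = 1: log(5.0/1) = 1.6094
  Outside zeros (-6) contribute nothing to the Jensen sum.
Sum over inside zeros: 2.3434.
I(r) = log|p(0)| + (inside sum) = 4.2767 + 2.3434 = 6.6201.
Note: since some zeros are outside |z| ≤ r, the simplified n·log(r) form does NOT apply — only the inside zeros contribute.

I(r) ≈ 6.6201.


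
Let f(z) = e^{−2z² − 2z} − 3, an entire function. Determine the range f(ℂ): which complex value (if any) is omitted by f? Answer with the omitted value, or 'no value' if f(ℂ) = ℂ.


Little Picard bounds the complement of f(ℂ) to at most one point.
The exponent g(z) = −2z² − 2z is a nonconstant polynomial, hence surjective onto ℂ. So e^{g(z)} takes every value in {e^w : w ∈ ℂ} = ℂ ∖ {0}. Adding -3 shifts the range to ℂ ∖ {-3}. f omits exactly -3.

Omitted value: -3.


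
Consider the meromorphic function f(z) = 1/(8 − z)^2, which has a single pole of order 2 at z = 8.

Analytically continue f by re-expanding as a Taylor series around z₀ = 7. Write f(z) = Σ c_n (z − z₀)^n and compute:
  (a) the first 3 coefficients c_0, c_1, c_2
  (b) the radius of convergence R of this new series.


Let w = z − z₀, so z = z₀ + w.
Then 8 − z = 8 − (z₀ + w) = (8 − z₀) − w = 1 − w.
f(z) = 1/(1 − w)^2 = (1/(1)^2) · (1 − w/(1))^{−2}.
By the binomial series (1−u)^{−2} = Σ_{n≥0} C(n+1, 1) u^n for |u|<1, with u = w/(1):
  c_n = C(n+1, 1) / (1)^(n+2).
  c_0 = 1/(1)^2 = 1.
  c_1 = 2/(1)^3 = 2.
  c_2 = 3/(1)^4 = 3.
The series is valid for |w/d| < 1, i.e. |z − z₀| < |d|.
Radius of convergence: R = |8 − z₀| = |1| = 1 (distance from z₀ to the singularity z = 8).

c_0 = 1, c_1 = 2, c_2 = 3; R = 1.


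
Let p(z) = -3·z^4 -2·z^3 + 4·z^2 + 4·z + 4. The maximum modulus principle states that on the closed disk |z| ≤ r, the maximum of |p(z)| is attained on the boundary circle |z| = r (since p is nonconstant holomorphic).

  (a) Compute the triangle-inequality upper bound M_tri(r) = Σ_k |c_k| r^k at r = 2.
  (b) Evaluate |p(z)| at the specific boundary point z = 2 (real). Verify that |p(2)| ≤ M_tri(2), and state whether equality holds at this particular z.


Coefficients: c_0 = 4, c_1 = 4, c_2 = 4, c_3 = -2, c_4 = -3. Radius r = 2.
Part (a). Triangle bound: M_tri(r) = Σ_k |c_k| r^k
  = |4|·2^0 + |4|·2^1 + |4|·2^2 + |-2|·2^3 + |-3|·2^4
  = 4 + 8 + 16 + 16 + 48 = 92.
This bounds M(r) := max_{|z|=r} |p(z)| from above; equality holds iff all terms c_k z^k can be made to align in phase at a single z on |z|=r.
Part (b). At z = 2 (real, on the circle |z| = r):
  p(2) = (4)·2^0 + (4)·2^1 + (4)·2^2 + (-2)·2^3 + (-3)·2^4 = -36.
  |p(2)| = 36.
Check: |p(2)| = 36 ≤ 92 = M_tri(2). ✓ Equality does not hold at z = 2 (the coefficients have mixed signs, so the terms do not all align in phase there).

M_tri(2) = 92; |p(2)| = 36; equality at z=2: no.


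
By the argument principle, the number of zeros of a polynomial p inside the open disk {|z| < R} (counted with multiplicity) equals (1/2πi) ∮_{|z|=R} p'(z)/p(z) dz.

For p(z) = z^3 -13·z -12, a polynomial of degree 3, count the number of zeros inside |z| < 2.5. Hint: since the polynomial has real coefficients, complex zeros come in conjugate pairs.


The zeros of p are: 4, -1, -3.
Their magnitudes are: 4, 1, 3.
Zeros with |z| < R = 2.5: -1.
Count = 1.
By the argument principle, (1/2πi) ∮_{|z|=R} p'(z)/p(z) dz equals exactly this count.

Number of zeros inside |z| < 2.5: 1.


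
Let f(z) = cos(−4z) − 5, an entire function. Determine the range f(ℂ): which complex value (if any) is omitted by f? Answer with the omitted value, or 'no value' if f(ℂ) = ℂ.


Little Picard bounds the complement of f(ℂ) to at most one point.
cos is entire and surjective onto ℂ: for every w ∈ ℂ, cos(ζ) = w has a solution ζ ∈ ℂ (e.g., via the complex inverse arccos). With ζ = −4z this gives z = ζ/(-4). Then 1·cos(−4z) takes every value in 1·ℂ = ℂ, and adding -5 is a bijection of ℂ. So f is surjective and omits no value. (Note: only on the real line is cos bounded by [−1, 1].)

Omitted value: no value.


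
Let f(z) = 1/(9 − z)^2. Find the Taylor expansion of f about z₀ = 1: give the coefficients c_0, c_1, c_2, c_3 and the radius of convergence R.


Let w = z − z₀, so z = z₀ + w.
Then 9 − z = 9 − (z₀ + w) = (9 − z₀) − w = 8 − w.
f(z) = 1/(8 − w)^2 = (1/(8)^2) · (1 − w/(8))^{−2}.
By the binomial series (1−u)^{−2} = Σ_{n≥0} C(n+1, 1) u^n for |u|<1, with u = w/(8):
  c_n = C(n+1, 1) / (8)^(n+2).
  c_0 = 1/(8)^2 = 1/64.
  c_1 = 2/(8)^3 = 1/256.
  c_2 = 3/(8)^4 = 3/4096.
  c_3 = 4/(8)^5 = 1/8192.
The series is valid for |w/d| < 1, i.e. |z − z₀| < |d|.
Radius of convergence: R = |9 − z₀| = |8| = 8 (distance from z₀ to the singularity z = 9).

c_0 = 1/64, c_1 = 1/256, c_2 = 3/4096, c_3 = 1/8192; R = 8.


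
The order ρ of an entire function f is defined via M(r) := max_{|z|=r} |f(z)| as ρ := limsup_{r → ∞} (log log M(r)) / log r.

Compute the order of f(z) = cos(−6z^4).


Write cos(w) = (e^{iw} ± e^{−iw})/(2 or 2i), so |cos(w)| ≤ e^{|w|}. With w = −6z^4, |w| ≤ 6r^4 + 0 on |z|=r, giving M(r) ≤ e^{6r^4 + 0} and ρ ≤ 4. For the lower bound, choose z on |z|=r with -6z^4 purely imaginary of modulus 6r^4; then |cos(−6z^4)| grows like e^{6r^4}/2, so ρ ≥ 4. Hence ρ = 4.
Therefore ρ = 4.

Order ρ = 4.


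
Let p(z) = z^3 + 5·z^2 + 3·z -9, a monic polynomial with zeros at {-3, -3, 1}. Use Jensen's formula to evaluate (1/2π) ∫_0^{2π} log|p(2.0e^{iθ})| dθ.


Zeros: -3, -3, 1; r = 2.0.
Inside |z| < r: 1. Outside (|z| ≥ r): -3, -3.
p(0) = -9, so log|p(0)| = log(9) = 2.1972.
Apply Jensen: I(r) = log|p(0)| + Σ_k log(r/|z_k|), summed over zeros inside |z| < r.
  log(r/|z_k|) for z_k = 1: log(2.0/1) = 0.6931
  Outside zeros (-3, -3) contribute nothing to the Jensen sum.
Sum over inside zeros: 0.6931.
I(r) = log|p(0)| + (inside sum) = 2.1972 + 0.6931 = 2.8904.
Note: since some zeros are outside |z| ≤ r, the simplified n·log(r) form does NOT apply — only the inside zeros contribute.

I(r) ≈ 2.8904.


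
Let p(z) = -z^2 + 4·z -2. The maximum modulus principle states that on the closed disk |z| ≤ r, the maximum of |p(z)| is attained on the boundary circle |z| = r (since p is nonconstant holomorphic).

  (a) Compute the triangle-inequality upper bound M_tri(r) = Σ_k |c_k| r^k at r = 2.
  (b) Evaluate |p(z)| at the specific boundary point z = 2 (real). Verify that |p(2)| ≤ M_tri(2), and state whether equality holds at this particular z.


Coefficients: c_0 = -2, c_1 = 4, c_2 = -1. Radius r = 2.
Part (a). Triangle bound: M_tri(r) = Σ_k |c_k| r^k
  = |-2|·2^0 + |4|·2^1 + |-1|·2^2
  = 2 + 8 + 4 = 14.
This bounds M(r) := max_{|z|=r} |p(z)| from above; equality holds iff all terms c_k z^k can be made to align in phase at a single z on |z|=r.
Part (b). At z = 2 (real, on the circle |z| = r):
  p(2) = (-2)·2^0 + (4)·2^1 + (-1)·2^2 = 2.
  |p(2)| = 2.
Check: |p(2)| = 2 ≤ 14 = M_tri(2). ✓ Equality does not hold at z = 2 (the coefficients have mixed signs, so the terms do not all align in phase there).

M_tri(2) = 14; |p(2)| = 2; equality at z=2: no.


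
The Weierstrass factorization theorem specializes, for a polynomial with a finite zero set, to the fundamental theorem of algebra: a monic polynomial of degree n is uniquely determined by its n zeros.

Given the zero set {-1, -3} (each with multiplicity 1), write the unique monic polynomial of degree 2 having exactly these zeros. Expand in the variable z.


The polynomial is p(z) = ∏_{α ∈ S} (z − α), where S = {-1, -3}.
Expanding the product yields: p(z) = z^2 + 4·z + 3.
The resulting polynomial has degree 2 and real coefficients as required.

p(z) = z^2 + 4·z + 3.


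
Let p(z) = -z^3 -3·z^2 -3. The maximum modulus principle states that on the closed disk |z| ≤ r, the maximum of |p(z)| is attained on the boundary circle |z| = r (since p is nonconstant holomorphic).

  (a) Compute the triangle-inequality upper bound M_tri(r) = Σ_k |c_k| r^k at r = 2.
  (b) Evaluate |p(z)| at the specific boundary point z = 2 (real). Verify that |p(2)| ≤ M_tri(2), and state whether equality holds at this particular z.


Coefficients: c_0 = -3, c_1 = 0, c_2 = -3, c_3 = -1. Radius r = 2.
Part (a). Triangle bound: M_tri(r) = Σ_k |c_k| r^k
  = |-3|·2^0 + |0|·2^1 + |-3|·2^2 + |-1|·2^3
  = 3 + 0 + 12 + 8 = 23.
This bounds M(r) := max_{|z|=r} |p(z)| from above; equality holds iff all terms c_k z^k can be made to align in phase at a single z on |z|=r.
Part (b). At z = 2 (real, on the circle |z| = r):
  p(2) = (-3)·2^0 + (0)·2^1 + (-3)·2^2 + (-1)·2^3 = -23.
  |p(2)| = 23.
Since all nonzero coefficients share the same sign, |p(2)| = 23 = M_tri(2); the triangle bound is attained at z = 2, so in fact M(r) = 23.

M_tri(2) = 23; |p(2)| = 23; equality at z=2: yes.


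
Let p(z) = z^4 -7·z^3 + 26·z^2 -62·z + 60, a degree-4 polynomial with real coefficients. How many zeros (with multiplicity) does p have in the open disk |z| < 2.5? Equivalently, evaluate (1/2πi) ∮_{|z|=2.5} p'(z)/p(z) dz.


The zeros of p are: 2, (1 + 3i), (1 - 3i), 3.
Their magnitudes are: 2, 3.162, 3.162, 3.
Zeros with |z| < R = 2.5: 2.
Count = 1.
By the argument principle, (1/2πi) ∮_{|z|=R} p'(z)/p(z) dz equals exactly this count.

Number of zeros inside |z| < 2.5: 1.


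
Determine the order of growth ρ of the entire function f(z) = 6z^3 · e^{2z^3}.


M(r) = max_{|z|=r} |6|·|z|^3·|e^{2z^3}| = 6·r^3 · e^{2r^3} (the factors attain their maxima compatibly on |z|=r). Then log M(r) = log 6 + 3·log r + 2r^3, dominated by the last term, so log log M(r) ~ 3·log r. The polynomial factor 6z^3 contributes only a log r term and does not affect the order. ρ = 3.
Therefore ρ = 3.

Order ρ = 3.


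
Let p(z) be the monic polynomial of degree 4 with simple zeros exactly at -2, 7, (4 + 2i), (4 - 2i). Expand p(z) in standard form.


The polynomial is p(z) = ∏_{α ∈ S} (z − α), where S = {-2, 7, (4 + 2i), (4 - 2i)}.
Expanding the product yields: p(z) = z^4 -13·z^3 + 46·z^2 + 12·z -280.
Note conjugate pairs combine to real quadratics: (z − (4+2i))(z − (4−2i)) = z² − 8z + 20.
The resulting polynomial has degree 4 and real coefficients as required.

p(z) = z^4 -13·z^3 + 46·z^2 + 12·z -280.


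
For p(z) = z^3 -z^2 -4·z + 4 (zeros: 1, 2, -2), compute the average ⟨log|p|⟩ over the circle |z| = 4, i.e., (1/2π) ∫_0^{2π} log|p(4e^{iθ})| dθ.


Zeros: -2, 1, 2; r = 4.
Inside |z| < r: -2, 1, 2. Outside (|z| ≥ r): ∅.
p(0) = 4, so log|p(0)| = log(4) = 1.3863.
Apply Jensen: I(r) = log|p(0)| + Σ_k log(r/|z_k|), summed over zeros inside |z| < r.
  log(r/|z_k|) for z_k = 1: log(4/1) = 1.3863
  log(r/|z_k|) for z_k = 2: log(4/2) = 0.6931
  log(r/|z_k|) for z_k = -2: log(4/2) = 0.6931
Sum over inside zeros: 2.7726.
I(r) = log|p(0)| + (inside sum) = 1.3863 + 2.7726 = 4.1589.
Closed form (all zeros inside, monic): I(r) = n·log(r) = 3·log(4) = 4.1589. ✓

I(r) ≈ 4.1589.


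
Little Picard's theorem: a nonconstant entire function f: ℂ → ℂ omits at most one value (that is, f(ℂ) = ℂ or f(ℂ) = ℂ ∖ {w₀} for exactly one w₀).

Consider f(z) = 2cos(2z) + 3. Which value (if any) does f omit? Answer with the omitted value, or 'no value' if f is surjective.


Little Picard bounds the complement of f(ℂ) to at most one point.
cos is entire and surjective onto ℂ: for every w ∈ ℂ, cos(ζ) = w has a solution ζ ∈ ℂ (e.g., via the complex inverse arccos). With ζ = 2z this gives z = ζ/(2). Then 2·cos(2z) takes every value in 2·ℂ = ℂ, and adding 3 is a bijection of ℂ. So f is surjective and omits no value. (Note: only on the real line is cos bounded by [−1, 1].)

Omitted value: no value.


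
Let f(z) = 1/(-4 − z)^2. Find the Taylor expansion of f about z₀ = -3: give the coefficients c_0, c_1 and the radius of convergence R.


Let w = z − z₀, so z = z₀ + w.
Then -4 − z = -4 − (z₀ + w) = (-4 − z₀) − w = -1 − w.
f(z) = 1/(-1 − w)^2 = (1/(-1)^2) · (1 − w/(-1))^{−2}.
By the binomial series (1−u)^{−2} = Σ_{n≥0} C(n+1, 1) u^n for |u|<1, with u = w/(-1):
  c_n = C(n+1, 1) / (-1)^(n+2).
  c_0 = 1/(-1)^2 = 1.
  c_1 = 2/(-1)^3 = -2.
The series is valid for |w/d| < 1, i.e. |z − z₀| < |d|.
Radius of convergence: R = |-4 − z₀| = |-1| = 1 (distance from z₀ to the singularity z = -4).

c_0 = 1, c_1 = -2; R = 1.


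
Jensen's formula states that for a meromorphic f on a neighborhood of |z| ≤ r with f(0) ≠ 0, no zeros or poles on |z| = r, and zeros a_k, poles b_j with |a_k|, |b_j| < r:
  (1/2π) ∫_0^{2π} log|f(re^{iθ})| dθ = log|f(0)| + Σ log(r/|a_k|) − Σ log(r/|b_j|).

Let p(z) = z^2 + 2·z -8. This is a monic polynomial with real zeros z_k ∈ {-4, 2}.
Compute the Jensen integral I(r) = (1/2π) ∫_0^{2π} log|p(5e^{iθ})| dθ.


Zeros: -4, 2; r = 5.
Inside |z| < r: -4, 2. Outside (|z| ≥ r): ∅.
p(0) = -8, so log|p(0)| = log(8) = 2.0794.
Apply Jensen: I(r) = log|p(0)| + Σ_k log(r/|z_k|), summed over zeros inside |z| < r.
  log(r/|z_k|) for z_k = -4: log(5/4) = 0.2231
  log(r/|z_k|) for z_k = 2: log(5/2) = 0.9163
Sum over inside zeros: 1.1394.
I(r) = log|p(0)| + (inside sum) = 2.0794 + 1.1394 = 3.2189.
Closed form (all zeros inside, monic): I(r) = n·log(r) = 2·log(5) = 3.2189. ✓

I(r) ≈ 3.2189.


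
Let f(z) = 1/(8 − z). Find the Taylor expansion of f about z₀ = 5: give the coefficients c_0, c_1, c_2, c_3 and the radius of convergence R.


Let w = z − z₀, so z = z₀ + w.
Then 8 − z = 8 − (z₀ + w) = (8 − z₀) − w = 3 − w.
f(z) = 1/(3 − w) = (1/(3)) · 1/(1 − w/(3)) = Σ_{n≥0} w^n / (3)^(n+1).
So c_n = 1/(3)^(n+1):
  c_0 = 1/(3)^1 = 1/3.
  c_1 = 1/(3)^2 = 1/9.
  c_2 = 1/(3)^3 = 1/27.
  c_3 = 1/(3)^4 = 1/81.
The series is valid for |w/d| < 1, i.e. |z − z₀| < |d|.
Radius of convergence: R = |8 − z₀| = |3| = 3 (distance from z₀ to the singularity z = 8).

c_0 = 1/3, c_1 = 1/9, c_2 = 1/27, c_3 = 1/81; R = 3.


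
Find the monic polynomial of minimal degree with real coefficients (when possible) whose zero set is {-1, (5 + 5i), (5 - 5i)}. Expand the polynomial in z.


The polynomial is p(z) = ∏_{α ∈ S} (z − α), where S = {-1, (5 + 5i), (5 - 5i)}.
Expanding the product yields: p(z) = z^3 -9·z^2 + 40·z + 50.
Note conjugate pairs combine to real quadratics: (z − (5+5i))(z − (5−5i)) = z² − 10z + 50.
The resulting polynomial has degree 3 and real coefficients as required.

p(z) = z^3 -9·z^2 + 40·z + 50.


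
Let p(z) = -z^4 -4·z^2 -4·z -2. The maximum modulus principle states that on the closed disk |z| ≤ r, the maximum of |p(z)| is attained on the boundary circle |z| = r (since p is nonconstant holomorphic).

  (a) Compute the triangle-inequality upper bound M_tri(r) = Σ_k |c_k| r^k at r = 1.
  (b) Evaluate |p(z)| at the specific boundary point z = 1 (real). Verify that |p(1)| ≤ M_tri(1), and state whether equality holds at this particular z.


Coefficients: c_0 = -2, c_1 = -4, c_2 = -4, c_3 = 0, c_4 = -1. Radius r = 1.
Part (a). Triangle bound: M_tri(r) = Σ_k |c_k| r^k
  = |-2|·1^0 + |-4|·1^1 + |-4|·1^2 + |0|·1^3 + |-1|·1^4
  = 2 + 4 + 4 + 0 + 1 = 11.
This bounds M(r) := max_{|z|=r} |p(z)| from above; equality holds iff all terms c_k z^k can be made to align in phase at a single z on |z|=r.
Part (b). At z = 1 (real, on the circle |z| = r):
  p(1) = (-2)·1^0 + (-4)·1^1 + (-4)·1^2 + (0)·1^3 + (-1)·1^4 = -11.
  |p(1)| = 11.
Since all nonzero coefficients share the same sign, |p(1)| = 11 = M_tri(1); the triangle bound is attained at z = 1, so in fact M(r) = 11.

M_tri(1) = 11; |p(1)| = 11; equality at z=1: yes.


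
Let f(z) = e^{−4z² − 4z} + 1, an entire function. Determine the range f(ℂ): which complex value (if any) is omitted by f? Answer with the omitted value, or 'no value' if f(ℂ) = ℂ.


Little Picard bounds the complement of f(ℂ) to at most one point.
The exponent g(z) = −4z² − 4z is a nonconstant polynomial, hence surjective onto ℂ. So e^{g(z)} takes every value in {e^w : w ∈ ℂ} = ℂ ∖ {0}. Adding 1 shifts the range to ℂ ∖ {1}. f omits exactly 1.

Omitted value: 1.


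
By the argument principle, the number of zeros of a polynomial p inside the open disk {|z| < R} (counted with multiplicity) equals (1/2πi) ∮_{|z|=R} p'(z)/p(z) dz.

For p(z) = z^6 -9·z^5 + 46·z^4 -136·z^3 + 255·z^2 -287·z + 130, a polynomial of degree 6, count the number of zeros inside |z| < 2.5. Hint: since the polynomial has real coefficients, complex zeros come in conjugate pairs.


The zeros of p are: (2 + 3i), (2 - 3i), 1, 2, (1 + 2i), (1 - 2i).
Their magnitudes are: 3.606, 3.606, 1, 2, 2.236, 2.236.
Zeros with |z| < R = 2.5: 1, 2, (1 + 2i), (1 - 2i).
Count = 4.
By the argument principle, (1/2πi) ∮_{|z|=R} p'(z)/p(z) dz equals exactly this count.

Number of zeros inside |z| < 2.5: 4.


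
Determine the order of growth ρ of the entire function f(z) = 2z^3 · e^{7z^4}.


M(r) = max_{|z|=r} |2|·|z|^3·|e^{7z^4}| = 2·r^3 · e^{7r^4} (the factors attain their maxima compatibly on |z|=r). Then log M(r) = log 2 + 3·log r + 7r^4, dominated by the last term, so log log M(r) ~ 4·log r. The polynomial factor 2z^3 contributes only a log r term and does not affect the order. ρ = 4.
Therefore ρ = 4.

Order ρ = 4.


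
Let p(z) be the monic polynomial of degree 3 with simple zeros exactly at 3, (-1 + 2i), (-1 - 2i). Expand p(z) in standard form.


The polynomial is p(z) = ∏_{α ∈ S} (z − α), where S = {3, (-1 + 2i), (-1 - 2i)}.
Expanding the product yields: p(z) = z^3 -z^2 -z -15.
Note conjugate pairs combine to real quadratics: (z − (-1+2i))(z − (-1−2i)) = z² + 2z + 5.
The resulting polynomial has degree 3 and real coefficients as required.

p(z) = z^3 -z^2 -z -15.


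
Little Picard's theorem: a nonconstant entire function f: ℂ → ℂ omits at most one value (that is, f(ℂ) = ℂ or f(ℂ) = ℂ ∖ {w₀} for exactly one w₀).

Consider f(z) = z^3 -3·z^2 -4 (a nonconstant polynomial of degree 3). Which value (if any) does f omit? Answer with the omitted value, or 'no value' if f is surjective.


Little Picard bounds the complement of f(ℂ) to at most one point.
For every w ∈ ℂ, the equation p(z) − w = 0 is a nonconstant polynomial in z and hence has at least one root by the fundamental theorem of algebra. So p is surjective onto ℂ, omitting no value.

Omitted value: no value.


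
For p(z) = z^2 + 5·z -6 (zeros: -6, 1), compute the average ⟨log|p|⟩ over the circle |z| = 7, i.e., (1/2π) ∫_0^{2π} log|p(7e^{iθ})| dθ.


Zeros: -6, 1; r = 7.
Inside |z| < r: -6, 1. Outside (|z| ≥ r): ∅.
p(0) = -6, so log|p(0)| = log(6) = 1.7918.
Apply Jensen: I(r) = log|p(0)| + Σ_k log(r/|z_k|), summed over zeros inside |z| < r.
  log(r/|z_k|) for z_k = -6: log(7/6) = 0.1542
  log(r/|z_k|) for z_k = 1: log(7/1) = 1.9459
Sum over inside zeros: 2.1001.
I(r) = log|p(0)| + (inside sum) = 1.7918 + 2.1001 = 3.8918.
Closed form (all zeros inside, monic): I(r) = n·log(r) = 2·log(7) = 3.8918. ✓

I(r) ≈ 3.8918.


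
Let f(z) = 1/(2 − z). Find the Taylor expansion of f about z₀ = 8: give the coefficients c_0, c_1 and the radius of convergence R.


Let w = z − z₀, so z = z₀ + w.
Then 2 − z = 2 − (z₀ + w) = (2 − z₀) − w = -6 − w.
f(z) = 1/(-6 − w) = (1/(-6)) · 1/(1 − w/(-6)) = Σ_{n≥0} w^n / (-6)^(n+1).
So c_n = 1/(-6)^(n+1):
  c_0 = 1/(-6)^1 = -1/6.
  c_1 = 1/(-6)^2 = 1/36.
The series is valid for |w/d| < 1, i.e. |z − z₀| < |d|.
Radius of convergence: R = |2 − z₀| = |-6| = 6 (distance from z₀ to the singularity z = 2).

c_0 = -1/6, c_1 = 1/36; R = 6.


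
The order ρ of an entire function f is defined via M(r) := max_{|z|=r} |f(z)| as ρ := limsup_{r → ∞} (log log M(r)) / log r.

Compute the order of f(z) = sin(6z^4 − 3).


Write sin(w) = (e^{iw} ± e^{−iw})/(2 or 2i), so |sin(w)| ≤ e^{|w|}. With w = 6z^4 − 3, |w| ≤ 6r^4 + 3 on |z|=r, giving M(r) ≤ e^{6r^4 + 3} and ρ ≤ 4. For the lower bound, choose z on |z|=r with 6z^4 purely imaginary of modulus 6r^4; then |sin(6z^4 − 3)| grows like e^{6r^4}/2, so ρ ≥ 4. Hence ρ = 4.
Therefore ρ = 4.

Order ρ = 4.


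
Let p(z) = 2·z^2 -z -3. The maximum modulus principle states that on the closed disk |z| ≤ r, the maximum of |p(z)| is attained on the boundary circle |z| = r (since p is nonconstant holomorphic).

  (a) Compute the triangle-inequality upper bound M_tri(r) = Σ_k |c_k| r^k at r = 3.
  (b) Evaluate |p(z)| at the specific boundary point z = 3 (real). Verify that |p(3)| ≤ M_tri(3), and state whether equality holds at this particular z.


Coefficients: c_0 = -3, c_1 = -1, c_2 = 2. Radius r = 3.
Part (a). Triangle bound: M_tri(r) = Σ_k |c_k| r^k
  = |-3|·3^0 + |-1|·3^1 + |2|·3^2
  = 3 + 3 + 18 = 24.
This bounds M(r) := max_{|z|=r} |p(z)| from above; equality holds iff all terms c_k z^k can be made to align in phase at a single z on |z|=r.
Part (b). At z = 3 (real, on the circle |z| = r):
  p(3) = (-3)·3^0 + (-1)·3^1 + (2)·3^2 = 12.
  |p(3)| = 12.
Check: |p(3)| = 12 ≤ 24 = M_tri(3). ✓ Equality does not hold at z = 3 (the coefficients have mixed signs, so the terms do not all align in phase there).

M_tri(3) = 24; |p(3)| = 12; equality at z=3: no.


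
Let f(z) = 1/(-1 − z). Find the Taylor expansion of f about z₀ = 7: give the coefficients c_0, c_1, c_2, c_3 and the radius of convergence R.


Let w = z − z₀, so z = z₀ + w.
Then -1 − z = -1 − (z₀ + w) = (-1 − z₀) − w = -8 − w.
f(z) = 1/(-8 − w) = (1/(-8)) · 1/(1 − w/(-8)) = Σ_{n≥0} w^n / (-8)^(n+1).
So c_n = 1/(-8)^(n+1):
  c_0 = 1/(-8)^1 = -1/8.
  c_1 = 1/(-8)^2 = 1/64.
  c_2 = 1/(-8)^3 = -1/512.
  c_3 = 1/(-8)^4 = 1/4096.
The series is valid for |w/d| < 1, i.e. |z − z₀| < |d|.
Radius of convergence: R = |-1 − z₀| = |-8| = 8 (distance from z₀ to the singularity z = -1).

c_0 = -1/8, c_1 = 1/64, c_2 = -1/512, c_3 = 1/4096; R = 8.


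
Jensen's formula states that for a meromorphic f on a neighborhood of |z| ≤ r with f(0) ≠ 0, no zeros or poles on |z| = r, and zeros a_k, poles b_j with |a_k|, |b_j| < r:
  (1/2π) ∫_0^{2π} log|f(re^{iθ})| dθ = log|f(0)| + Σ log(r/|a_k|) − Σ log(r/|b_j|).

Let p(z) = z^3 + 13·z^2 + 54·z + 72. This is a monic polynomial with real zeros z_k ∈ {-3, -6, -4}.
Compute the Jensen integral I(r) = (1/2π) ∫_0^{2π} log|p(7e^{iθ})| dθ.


Zeros: -6, -4, -3; r = 7.
Inside |z| < r: -6, -4, -3. Outside (|z| ≥ r): ∅.
p(0) = 72, so log|p(0)| = log(72) = 4.2767.
Apply Jensen: I(r) = log|p(0)| + Σ_k log(r/|z_k|), summed over zeros inside |z| < r.
  log(r/|z_k|) for z_k = -3: log(7/3) = 0.8473
  log(r/|z_k|) for z_k = -6: log(7/6) = 0.1542
  log(r/|z_k|) for z_k = -4: log(7/4) = 0.5596
Sum over inside zeros: 1.5611.
I(r) = log|p(0)| + (inside sum) = 4.2767 + 1.5611 = 5.8377.
Closed form (all zeros inside, monic): I(r) = n·log(r) = 3·log(7) = 5.8377. ✓

I(r) ≈ 5.8377.


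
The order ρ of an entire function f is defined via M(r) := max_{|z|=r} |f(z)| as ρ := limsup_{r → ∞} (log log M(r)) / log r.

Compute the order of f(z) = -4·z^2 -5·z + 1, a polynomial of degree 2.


|f(z)| ≤ Σ|c_k|·r^k = O(r^2) as r → ∞. Polynomial growth is O(e^{r^ε}) for every ε > 0 (since r^2/e^{r^ε} → 0), so ρ ≤ ε for all ε > 0, i.e. ρ = 0. Every nonconstant polynomial has order 0.
Therefore ρ = 0.

Order ρ = 0.


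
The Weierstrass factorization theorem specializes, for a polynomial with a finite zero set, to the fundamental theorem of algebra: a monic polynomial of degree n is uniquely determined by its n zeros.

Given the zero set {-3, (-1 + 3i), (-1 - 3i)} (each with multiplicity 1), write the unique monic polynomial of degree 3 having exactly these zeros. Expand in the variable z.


The polynomial is p(z) = ∏_{α ∈ S} (z − α), where S = {-3, (-1 + 3i), (-1 - 3i)}.
Expanding the product yields: p(z) = z^3 + 5·z^2 + 16·z + 30.
Note conjugate pairs combine to real quadratics: (z − (-1+3i))(z − (-1−3i)) = z² + 2z + 10.
The resulting polynomial has degree 3 and real coefficients as required.

p(z) = z^3 + 5·z^2 + 16·z + 30.


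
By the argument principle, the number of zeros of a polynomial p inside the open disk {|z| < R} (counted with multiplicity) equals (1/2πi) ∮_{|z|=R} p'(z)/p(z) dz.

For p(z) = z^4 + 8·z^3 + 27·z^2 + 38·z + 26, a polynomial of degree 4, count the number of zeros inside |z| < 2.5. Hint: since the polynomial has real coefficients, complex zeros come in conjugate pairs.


The zeros of p are: (-3 + 2i), (-3 - 2i), (-1 + 1i), (-1 - 1i).
Their magnitudes are: 3.606, 3.606, 1.414, 1.414.
Zeros with |z| < R = 2.5: (-1 + 1i), (-1 - 1i).
Count = 2.
By the argument principle, (1/2πi) ∮_{|z|=R} p'(z)/p(z) dz equals exactly this count.

Number of zeros inside |z| < 2.5: 2.


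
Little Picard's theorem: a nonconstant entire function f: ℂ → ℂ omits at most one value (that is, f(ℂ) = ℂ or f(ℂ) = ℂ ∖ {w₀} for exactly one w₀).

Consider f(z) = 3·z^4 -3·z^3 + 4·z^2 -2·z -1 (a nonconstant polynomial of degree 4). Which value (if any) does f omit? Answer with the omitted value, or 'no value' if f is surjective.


Little Picard bounds the complement of f(ℂ) to at most one point.
For every w ∈ ℂ, the equation p(z) − w = 0 is a nonconstant polynomial in z and hence has at least one root by the fundamental theorem of algebra. So p is surjective onto ℂ, omitting no value.

Omitted value: no value.


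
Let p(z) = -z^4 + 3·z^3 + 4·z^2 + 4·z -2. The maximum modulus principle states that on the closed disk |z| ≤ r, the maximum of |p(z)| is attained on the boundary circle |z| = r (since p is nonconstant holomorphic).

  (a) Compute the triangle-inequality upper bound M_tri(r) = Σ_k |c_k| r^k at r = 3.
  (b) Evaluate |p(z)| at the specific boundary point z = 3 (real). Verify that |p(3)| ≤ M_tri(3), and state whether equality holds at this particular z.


Coefficients: c_0 = -2, c_1 = 4, c_2 = 4, c_3 = 3, c_4 = -1. Radius r = 3.
Part (a). Triangle bound: M_tri(r) = Σ_k |c_k| r^k
  = |-2|·3^0 + |4|·3^1 + |4|·3^2 + |3|·3^3 + |-1|·3^4
  = 2 + 12 + 36 + 81 + 81 = 212.
This bounds M(r) := max_{|z|=r} |p(z)| from above; equality holds iff all terms c_k z^k can be made to align in phase at a single z on |z|=r.
Part (b). At z = 3 (real, on the circle |z| = r):
  p(3) = (-2)·3^0 + (4)·3^1 + (4)·3^2 + (3)·3^3 + (-1)·3^4 = 46.
  |p(3)| = 46.
Check: |p(3)| = 46 ≤ 212 = M_tri(3). ✓ Equality does not hold at z = 3 (the coefficients have mixed signs, so the terms do not all align in phase there).

M_tri(3) = 212; |p(3)| = 46; equality at z=3: no.


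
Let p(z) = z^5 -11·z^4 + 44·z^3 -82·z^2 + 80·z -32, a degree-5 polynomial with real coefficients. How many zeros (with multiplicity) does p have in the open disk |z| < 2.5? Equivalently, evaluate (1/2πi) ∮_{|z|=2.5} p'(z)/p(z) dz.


The zeros of p are: 4, 1, (1 + 1i), (1 - 1i), 4.
Their magnitudes are: 4, 1, 1.414, 1.414, 4.
Zeros with |z| < R = 2.5: 1, (1 + 1i), (1 - 1i).
Count = 3.
By the argument principle, (1/2πi) ∮_{|z|=R} p'(z)/p(z) dz equals exactly this count.

Number of zeros inside |z| < 2.5: 3.


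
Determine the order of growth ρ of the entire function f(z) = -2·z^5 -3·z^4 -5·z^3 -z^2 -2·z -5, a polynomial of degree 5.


|f(z)| ≤ Σ|c_k|·r^k = O(r^5) as r → ∞. Polynomial growth is O(e^{r^ε}) for every ε > 0 (since r^5/e^{r^ε} → 0), so ρ ≤ ε for all ε > 0, i.e. ρ = 0. Every nonconstant polynomial has order 0.
Therefore ρ = 0.

Order ρ = 0.


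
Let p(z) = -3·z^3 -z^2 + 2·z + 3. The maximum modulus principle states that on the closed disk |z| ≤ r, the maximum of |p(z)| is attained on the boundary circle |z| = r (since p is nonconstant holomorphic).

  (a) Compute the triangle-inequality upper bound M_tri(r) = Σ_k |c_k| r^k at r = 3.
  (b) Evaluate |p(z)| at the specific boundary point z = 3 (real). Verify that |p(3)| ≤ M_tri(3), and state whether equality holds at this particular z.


Coefficients: c_0 = 3, c_1 = 2, c_2 = -1, c_3 = -3. Radius r = 3.
Part (a). Triangle bound: M_tri(r) = Σ_k |c_k| r^k
  = |3|·3^0 + |2|·3^1 + |-1|·3^2 + |-3|·3^3
  = 3 + 6 + 9 + 81 = 99.
This bounds M(r) := max_{|z|=r} |p(z)| from above; equality holds iff all terms c_k z^k can be made to align in phase at a single z on |z|=r.
Part (b). At z = 3 (real, on the circle |z| = r):
  p(3) = (3)·3^0 + (2)·3^1 + (-1)·3^2 + (-3)·3^3 = -81.
  |p(3)| = 81.
Check: |p(3)| = 81 ≤ 99 = M_tri(3). ✓ Equality does not hold at z = 3 (the coefficients have mixed signs, so the terms do not all align in phase there).

M_tri(3) = 99; |p(3)| = 81; equality at z=3: no.


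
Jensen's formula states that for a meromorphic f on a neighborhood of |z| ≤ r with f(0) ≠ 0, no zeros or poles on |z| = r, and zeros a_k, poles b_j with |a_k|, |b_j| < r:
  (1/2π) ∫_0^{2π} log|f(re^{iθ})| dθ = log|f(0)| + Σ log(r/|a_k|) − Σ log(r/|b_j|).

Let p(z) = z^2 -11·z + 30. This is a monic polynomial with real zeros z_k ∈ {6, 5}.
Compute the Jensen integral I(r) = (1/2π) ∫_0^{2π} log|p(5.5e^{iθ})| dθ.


Zeros: 5, 6; r = 5.5.
Inside |z| < r: 5. Outside (|z| ≥ r): 6.
p(0) = 30, so log|p(0)| = log(30) = 3.4012.
Apply Jensen: I(r) = log|p(0)| + Σ_k log(r/|z_k|), summed over zeros inside |z| < r.
  log(r/|z_k|) for z_k = 5: log(5.5/5) = 0.0953
  Outside zeros (6) contribute nothing to the Jensen sum.
Sum over inside zeros: 0.0953.
I(r) = log|p(0)| + (inside sum) = 3.4012 + 0.0953 = 3.4965.
Note: since some zeros are outside |z| ≤ r, the simplified n·log(r) form does NOT apply — only the inside zeros contribute.

I(r) ≈ 3.4965.


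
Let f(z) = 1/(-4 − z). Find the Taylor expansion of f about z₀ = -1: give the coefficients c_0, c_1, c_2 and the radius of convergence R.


Let w = z − z₀, so z = z₀ + w.
Then -4 − z = -4 − (z₀ + w) = (-4 − z₀) − w = -3 − w.
f(z) = 1/(-3 − w) = (1/(-3)) · 1/(1 − w/(-3)) = Σ_{n≥0} w^n / (-3)^(n+1).
So c_n = 1/(-3)^(n+1):
  c_0 = 1/(-3)^1 = -1/3.
  c_1 = 1/(-3)^2 = 1/9.
  c_2 = 1/(-3)^3 = -1/27.
The series is valid for |w/d| < 1, i.e. |z − z₀| < |d|.
Radius of convergence: R = |-4 − z₀| = |-3| = 3 (distance from z₀ to the singularity z = -4).

c_0 = -1/3, c_1 = 1/9, c_2 = -1/27; R = 3.


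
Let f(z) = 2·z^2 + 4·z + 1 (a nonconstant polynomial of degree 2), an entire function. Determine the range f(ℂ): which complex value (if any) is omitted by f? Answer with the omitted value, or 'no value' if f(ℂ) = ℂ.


Little Picard bounds the complement of f(ℂ) to at most one point.
For every w ∈ ℂ, the equation p(z) − w = 0 is a nonconstant polynomial in z and hence has at least one root by the fundamental theorem of algebra. So p is surjective onto ℂ, omitting no value.

Omitted value: no value.


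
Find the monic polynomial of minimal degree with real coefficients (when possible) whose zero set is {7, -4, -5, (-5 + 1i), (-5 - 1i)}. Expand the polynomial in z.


The polynomial is p(z) = ∏_{α ∈ S} (z − α), where S = {7, -4, -5, (-5 + 1i), (-5 - 1i)}.
Expanding the product yields: p(z) = z^5 + 12·z^4 + 3·z^3 -518·z^2 -2518·z -3640.
Note conjugate pairs combine to real quadratics: (z − (-5+1i))(z − (-5−1i)) = z² + 10z + 26.
The resulting polynomial has degree 5 and real coefficients as required.

p(z) = z^5 + 12·z^4 + 3·z^3 -518·z^2 -2518·z -3640.


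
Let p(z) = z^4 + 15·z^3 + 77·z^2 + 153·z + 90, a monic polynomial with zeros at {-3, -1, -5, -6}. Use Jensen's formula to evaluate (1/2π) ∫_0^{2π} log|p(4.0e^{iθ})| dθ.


Zeros: -6, -5, -3, -1; r = 4.0.
Inside |z| < r: -3, -1. Outside (|z| ≥ r): -6, -5.
p(0) = 90, so log|p(0)| = log(90) = 4.4998.
Apply Jensen: I(r) = log|p(0)| + Σ_k log(r/|z_k|), summed over zeros inside |z| < r.
  log(r/|z_k|) for z_k = -3: log(4.0/3) = 0.2877
  log(r/|z_k|) for z_k = -1: log(4.0/1) = 1.3863
  Outside zeros (-6, -5) contribute nothing to the Jensen sum.
Sum over inside zeros: 1.6740.
I(r) = log|p(0)| + (inside sum) = 4.4998 + 1.6740 = 6.1738.
Note: since some zeros are outside |z| ≤ r, the simplified n·log(r) form does NOT apply — only the inside zeros contribute.

I(r) ≈ 6.1738.


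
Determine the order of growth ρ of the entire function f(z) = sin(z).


sin(w) is a linear combination of e^{iw} and e^{−iw} (or e^w, e^{−w} in the hyperbolic case), so |sin(w)| ≤ e^{|w|}. With w = z, |w| ≤ 1|z| + 0 = 1r + 0 on |z| = r, giving M(r) ≤ e^{1r + 0}, so ρ ≤ 1. On a suitable ray (z = it for sin/cos; z = t for sinh/cosh, t real → ∞), |sin(z)| grows like e^{1|t|}/2, so ρ ≥ 1. Hence ρ = 1.
Therefore ρ = 1.

Order ρ = 1.
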